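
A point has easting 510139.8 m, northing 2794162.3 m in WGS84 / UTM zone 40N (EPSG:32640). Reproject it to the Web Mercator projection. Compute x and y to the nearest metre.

x 6356421 m, y 2908181 m

Unproject from UTM 40N (λ₀ = 57°) → φ = 25.26380029°, λ = 57.10069993°.
Web Mercator (R = 6378137 m): x = 6356420.840 m, y = 2908181.493 m.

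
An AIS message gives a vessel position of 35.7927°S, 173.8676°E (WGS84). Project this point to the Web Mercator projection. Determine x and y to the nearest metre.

Web Mercator is spherical with R = a = 6378137 m.
x = R·λ = 6378137 × 3.034562083 = 19354852.697 m.
y = R·ln tan(π/4 + φ/2) = 6378137 × -0.669809158 = -4272134.575 m.

x 19354853 m, y -4272135 m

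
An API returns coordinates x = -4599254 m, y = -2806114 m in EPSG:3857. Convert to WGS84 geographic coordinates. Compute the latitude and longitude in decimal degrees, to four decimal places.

R = 6378137 m. λ = x/R = -41.31580164°.
φ = 2·arctan(exp(y/R)) − 90° = 2·arctan(0.64406) − 90° = -24.43180170°.

lat -24.4318°, lon -41.3158°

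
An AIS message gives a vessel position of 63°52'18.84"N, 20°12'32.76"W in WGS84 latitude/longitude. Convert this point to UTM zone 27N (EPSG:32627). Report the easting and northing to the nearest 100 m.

E 538900 m, N 7083000 m

Zone 27 central meridian λ₀ = 6×27 − 183 = -21°; Δλ = +0.7909°.
Transverse Mercator on WGS84 with k₀ = 0.9996 gives E = 538860.882 m, N = 7082980.565 m.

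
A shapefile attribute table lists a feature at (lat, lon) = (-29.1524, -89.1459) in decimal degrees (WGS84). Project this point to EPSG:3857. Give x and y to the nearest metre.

Web Mercator is spherical with R = a = 6378137 m.
x = R·λ = 6378137 × -1.555889470 = -9923676.194 m.
y = R·ln tan(π/4 + φ/2) = 6378137 × -0.532296104 = -3395057.477 m.

x -9923676 m, y -3395057 m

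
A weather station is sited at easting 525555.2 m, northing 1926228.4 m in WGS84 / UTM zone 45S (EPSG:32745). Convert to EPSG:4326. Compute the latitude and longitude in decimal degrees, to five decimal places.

lat -72.75910°, lon 87.77250°

Zone 45S: λ₀ = 87°, k₀ = 0.9996, false easting 500000 m, false northing 10000000 m.
Meridian distance M = (N − FN)/k₀ = -8077002.4 m.
Inverse transverse Mercator on WGS84 gives φ = -72.75910030°, λ = 87.77250138°.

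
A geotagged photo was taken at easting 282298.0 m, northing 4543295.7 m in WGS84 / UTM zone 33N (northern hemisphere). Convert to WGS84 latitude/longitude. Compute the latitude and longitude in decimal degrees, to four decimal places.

Zone 33N: λ₀ = 15°, k₀ = 0.9996, false easting 500000 m.
Meridian distance M = (N − FN)/k₀ = 4545113.7 m.
Inverse transverse Mercator on WGS84 gives φ = 41.01180007°, λ = 12.41110046°.

lat 41.0118°, lon 12.4111°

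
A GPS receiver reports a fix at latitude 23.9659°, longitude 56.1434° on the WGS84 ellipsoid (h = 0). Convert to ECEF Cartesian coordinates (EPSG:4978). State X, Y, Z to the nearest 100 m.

WGS84: a = 6378137 m, e² = 0.006694380; N(φ) = a/√(1−e²sin²φ) = 6381662.322 m.
X = (N+h)·cosφ·cosλ = 3248813.542 m; Y = (N+h)·cosφ·sinλ = 4842664.324 m; Z = (N(1−e²)+h)·sinφ = 2574832.644 m.

X 3248800 m, Y 4842700 m, Z 2574800 m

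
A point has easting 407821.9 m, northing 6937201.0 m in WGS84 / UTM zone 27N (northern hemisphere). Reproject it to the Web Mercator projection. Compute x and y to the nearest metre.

Unproject from UTM 27N (λ₀ = -21°) → φ = 62.55420029°, λ = -22.79270019°.
Web Mercator (R = 6378137 m): x = -2537271.779 m, y = 8991764.948 m.

x -2537272 m, y 8991765 m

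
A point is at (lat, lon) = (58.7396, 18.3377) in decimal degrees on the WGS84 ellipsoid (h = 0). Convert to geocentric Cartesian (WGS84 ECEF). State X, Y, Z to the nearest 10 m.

WGS84: a = 6378137 m, e² = 0.006694380; N(φ) = a/√(1−e²sin²φ) = 6393794.345 m.
X = (N+h)·cosφ·cosλ = 3149433.171 m; Y = (N+h)·cosφ·sinλ = 1043874.886 m; Z = (N(1−e²)+h)·sinφ = 5428940.199 m.

X 3149430 m, Y 1043870 m, Z 5428940 m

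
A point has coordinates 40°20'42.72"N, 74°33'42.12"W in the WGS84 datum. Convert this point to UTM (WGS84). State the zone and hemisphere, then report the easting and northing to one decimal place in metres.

Zone 18N: E 537224.1 m, N 4466164.4 m

Longitude -74.5617° lies in the 6° band [-78°, -72°), giving zone 18; latitude is north of the equator, so 18N.
Zone 18 central meridian λ₀ = 6×18 − 183 = -75°; Δλ = +0.4383°.
Transverse Mercator on WGS84 with k₀ = 0.9996 gives E = 537224.139 m, N = 4466164.363 m.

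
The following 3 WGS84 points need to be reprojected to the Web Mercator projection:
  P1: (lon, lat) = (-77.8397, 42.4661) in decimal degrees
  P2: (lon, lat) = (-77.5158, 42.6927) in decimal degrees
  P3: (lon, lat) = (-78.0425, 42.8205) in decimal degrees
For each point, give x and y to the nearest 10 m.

Web Mercator: x = R·λ, y = R·ln tan(π/4+φ/2), R = 6378137 m.
P1 (42.4661°, -77.8397°) → (-8665075.768, 5231056.702) m.
P2 (42.6927°, -77.5158°) → (-8629019.384, 5265314.011) m.
P3 (42.8205°, -78.0425°) → (-8687651.360, 5284689.904) m.

P1: x -8665080 m, y 5231060 m; P2: x -8629020 m, y 5265310 m; P3: x -8687650 m, y 5284690 m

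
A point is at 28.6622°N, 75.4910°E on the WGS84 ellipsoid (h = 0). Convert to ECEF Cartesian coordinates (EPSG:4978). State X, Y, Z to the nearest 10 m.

WGS84: a = 6378137 m, e² = 0.006694380; N(φ) = a/√(1−e²sin²φ) = 6383054.173 m.
X = (N+h)·cosφ·cosλ = 1403203.243 m; Y = (N+h)·cosφ·sinλ = 5422270.550 m; Z = (N(1−e²)+h)·sinφ = 3041102.663 m.

X 1403200 m, Y 5422270 m, Z 3041100 m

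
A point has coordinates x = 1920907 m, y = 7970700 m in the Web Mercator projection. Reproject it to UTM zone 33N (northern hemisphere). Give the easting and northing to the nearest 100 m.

Web Mercator inverse (R = 6378137 m) → φ = 58.01609808°, λ = 17.25580117°.
UTM 33N forward: E = 633263.676 m, N = 6432727.997 m.

E 633300 m, N 6432700 m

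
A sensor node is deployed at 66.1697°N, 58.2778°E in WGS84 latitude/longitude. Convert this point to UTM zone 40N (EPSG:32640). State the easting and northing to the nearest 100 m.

E 557600 m, N 7339400 m

Zone 40 central meridian λ₀ = 6×40 − 183 = 57°; Δλ = +1.2778°.
Transverse Mercator on WGS84 with k₀ = 0.9996 gives E = 557606.108 m, N = 7339413.127 m.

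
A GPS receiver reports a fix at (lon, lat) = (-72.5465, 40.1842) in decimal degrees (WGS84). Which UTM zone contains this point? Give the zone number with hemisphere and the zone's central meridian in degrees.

Zone 18N, central meridian -75°

UTM zone = ⌊(λ + 180)/6⌋ + 1; -72.5465° ∈ [-78°, -72°) → zone 18.
Hemisphere: N (φ ≥ 0).
Central meridian λ₀ = 6×18 − 183 = -75°.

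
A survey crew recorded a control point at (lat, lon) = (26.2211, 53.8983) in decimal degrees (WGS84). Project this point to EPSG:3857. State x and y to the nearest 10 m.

Web Mercator is spherical with R = a = 6378137 m.
x = R·λ = 6378137 × 0.940702796 = 5999931.311 m.
y = R·ln tan(π/4 + φ/2) = 6378137 × 0.474510189 = 3026490.996 m.

x 5999930 m, y 3026490 m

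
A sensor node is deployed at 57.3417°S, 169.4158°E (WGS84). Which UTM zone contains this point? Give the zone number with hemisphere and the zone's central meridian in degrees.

UTM zone = ⌊(λ + 180)/6⌋ + 1; 169.4158° ∈ [168°, 174°) → zone 59.
Hemisphere: S (φ < 0).
Central meridian λ₀ = 6×59 − 183 = 171°.

Zone 59S, central meridian 171°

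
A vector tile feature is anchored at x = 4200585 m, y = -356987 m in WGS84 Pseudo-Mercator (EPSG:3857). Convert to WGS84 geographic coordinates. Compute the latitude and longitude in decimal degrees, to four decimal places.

R = 6378137 m. λ = x/R = 37.73449708°.
φ = 2·arctan(exp(y/R)) − 90° = 2·arctan(0.94557) − 90° = -3.20519574°.

lat -3.2052°, lon 37.7345°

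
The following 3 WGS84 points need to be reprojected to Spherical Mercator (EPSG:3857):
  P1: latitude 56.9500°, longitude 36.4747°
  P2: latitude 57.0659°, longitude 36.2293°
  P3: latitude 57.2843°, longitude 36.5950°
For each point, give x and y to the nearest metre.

P1: x 4060345 m, y 7749906 m; P2: x 4033027 m, y 7773600 m; P3: x 4073737 m, y 7818450 m

Web Mercator: x = R·λ, y = R·ln tan(π/4+φ/2), R = 6378137 m.
P1 (56.9500°, 36.4747°) → (4060345.031, 7749905.966) m.
P2 (57.0659°, 36.2293°) → (4033027.228, 7773600.006) m.
P3 (57.2843°, 36.5950°) → (4073736.766, 7818450.4995) m.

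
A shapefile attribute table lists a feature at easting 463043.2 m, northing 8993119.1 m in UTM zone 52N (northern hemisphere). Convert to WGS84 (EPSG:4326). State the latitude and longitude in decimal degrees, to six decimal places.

Zone 52N: λ₀ = 129°, k₀ = 0.9996, false easting 500000 m.
Meridian distance M = (N − FN)/k₀ = 8996717.8 m.
Inverse transverse Mercator on WGS84 gives φ = 80.99320000°, λ = 126.88500051°.

lat 80.993200°, lon 126.885001°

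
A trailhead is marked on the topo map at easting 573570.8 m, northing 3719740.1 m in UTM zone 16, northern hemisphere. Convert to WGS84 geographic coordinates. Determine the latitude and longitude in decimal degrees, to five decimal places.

lat 33.61490°, lon -86.20690°

Zone 16N: λ₀ = -87°, k₀ = 0.9996, false easting 500000 m.
Meridian distance M = (N − FN)/k₀ = 3721228.6 m.
Inverse transverse Mercator on WGS84 gives φ = 33.61490007°, λ = -86.20690037°.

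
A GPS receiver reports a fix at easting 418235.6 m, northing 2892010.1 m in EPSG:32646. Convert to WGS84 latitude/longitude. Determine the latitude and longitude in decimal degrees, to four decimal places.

Zone 46N: λ₀ = 93°, k₀ = 0.9996, false easting 500000 m.
Meridian distance M = (N − FN)/k₀ = 2893167.4 m.
Inverse transverse Mercator on WGS84 gives φ = 26.14509991°, λ = 92.18200013°.

lat 26.1451°, lon 92.1820°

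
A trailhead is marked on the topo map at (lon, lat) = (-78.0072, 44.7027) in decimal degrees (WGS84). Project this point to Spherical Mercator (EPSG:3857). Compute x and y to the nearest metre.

Web Mercator is spherical with R = a = 6378137 m.
x = R·λ = 6378137 × -1.361482480 = -8683721.782 m.
y = R·ln tan(π/4 + φ/2) = 6378137 × 0.874054365 = 5574838.488 m.

x -8683722 m, y 5574838 m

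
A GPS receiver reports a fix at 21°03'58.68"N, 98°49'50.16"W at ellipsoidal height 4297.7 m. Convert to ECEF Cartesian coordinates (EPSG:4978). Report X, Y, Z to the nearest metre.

X -914702 m, Y -5887813 m, Z 2279791 m

WGS84: a = 6378137 m, e² = 0.006694380; N(φ) = a/√(1−e²sin²φ) = 6380897.122 m.
X = (N+h)·cosφ·cosλ = -914701.727 m; Y = (N+h)·cosφ·sinλ = -5887812.888 m; Z = (N(1−e²)+h)·sinφ = 2279791.305 m.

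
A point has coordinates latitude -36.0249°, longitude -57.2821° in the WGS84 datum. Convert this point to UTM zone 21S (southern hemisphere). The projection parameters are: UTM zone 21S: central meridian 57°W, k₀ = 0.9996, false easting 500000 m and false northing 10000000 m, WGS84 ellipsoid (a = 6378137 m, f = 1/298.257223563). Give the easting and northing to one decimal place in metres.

Zone 21 central meridian λ₀ = 6×21 − 183 = -57°; Δλ = -0.2821°.
Transverse Mercator on WGS84 with k₀ = 0.9996 gives E = 474582.961 m, N = 6013252.966 m.

E 474583.0 m, N 6013253.0 m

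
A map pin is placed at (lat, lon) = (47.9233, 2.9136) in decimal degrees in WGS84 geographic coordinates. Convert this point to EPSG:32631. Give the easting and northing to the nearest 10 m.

Zone 31 central meridian λ₀ = 6×31 − 183 = 3°; Δλ = -0.0864°.
Transverse Mercator on WGS84 with k₀ = 0.9996 gives E = 493545.401 m, N = 5307779.007 m.

E 493550 m, N 5307780 m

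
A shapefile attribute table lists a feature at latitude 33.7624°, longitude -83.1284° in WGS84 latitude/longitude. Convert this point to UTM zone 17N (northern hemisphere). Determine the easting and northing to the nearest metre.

Zone 17 central meridian λ₀ = 6×17 − 183 = -81°; Δλ = -2.1284°.
Transverse Mercator on WGS84 with k₀ = 0.9996 gives E = 302883.850 m, N = 3737847.142 m.

E 302884 m, N 3737847 m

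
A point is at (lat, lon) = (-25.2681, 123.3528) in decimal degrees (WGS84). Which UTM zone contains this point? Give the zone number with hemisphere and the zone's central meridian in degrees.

UTM zone = ⌊(λ + 180)/6⌋ + 1; 123.3528° ∈ [120°, 126°) → zone 51.
Hemisphere: S (φ < 0).
Central meridian λ₀ = 6×51 − 183 = 123°.

Zone 51S, central meridian 123°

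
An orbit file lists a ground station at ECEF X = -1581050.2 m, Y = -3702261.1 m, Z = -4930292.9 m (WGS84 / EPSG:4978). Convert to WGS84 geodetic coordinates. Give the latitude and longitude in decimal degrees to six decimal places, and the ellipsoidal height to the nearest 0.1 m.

lat -50.955800°, lon -113.124900°, h -200.6 m

λ = atan2(Y, X) = -113.12489986°; p = √(X²+Y²) = 4025724.4 m.
Bowring's method on WGS84 (a = 6378137 m, b = 6356752.314 m) gives φ = -50.95580044°, h = -200.617 m.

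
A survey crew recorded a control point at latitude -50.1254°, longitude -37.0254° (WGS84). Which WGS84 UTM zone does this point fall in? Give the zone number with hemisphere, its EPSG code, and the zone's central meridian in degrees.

Zone 24S (EPSG:32724), central meridian -39°

UTM zone = ⌊(λ + 180)/6⌋ + 1; -37.0254° ∈ [-42°, -36°) → zone 24.
Hemisphere: S (φ < 0).
Central meridian λ₀ = 6×24 − 183 = -39°.
EPSG code: 32724.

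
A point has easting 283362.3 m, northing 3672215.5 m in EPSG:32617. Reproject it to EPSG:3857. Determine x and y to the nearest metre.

Unproject from UTM 17N (λ₀ = -81°) → φ = 33.16709971°, λ = -83.32320041°.
Web Mercator (R = 6378137 m): x = -9275496.241 m, y = 3917504.717 m.

x -9275496 m, y 3917505 m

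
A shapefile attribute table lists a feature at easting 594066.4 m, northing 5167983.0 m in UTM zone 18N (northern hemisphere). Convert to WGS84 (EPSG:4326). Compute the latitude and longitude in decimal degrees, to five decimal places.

lat 46.65880°, lon -73.77050°

Zone 18N: λ₀ = -75°, k₀ = 0.9996, false easting 500000 m.
Meridian distance M = (N − FN)/k₀ = 5170051.0 m.
Inverse transverse Mercator on WGS84 gives φ = 46.65879993°, λ = -73.77050030°.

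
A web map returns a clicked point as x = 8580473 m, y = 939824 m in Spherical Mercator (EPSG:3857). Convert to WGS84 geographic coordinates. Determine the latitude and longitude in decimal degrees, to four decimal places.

R = 6378137 m. λ = x/R = 77.07970041°.
φ = 2·arctan(exp(y/R)) − 90° = 2·arctan(1.15876) − 90° = 8.41219615°.

lat 8.4122°, lon 77.0797°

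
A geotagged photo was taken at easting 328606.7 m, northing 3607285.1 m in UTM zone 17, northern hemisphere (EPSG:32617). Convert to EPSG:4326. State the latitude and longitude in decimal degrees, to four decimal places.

Zone 17N: λ₀ = -81°, k₀ = 0.9996, false easting 500000 m.
Meridian distance M = (N − FN)/k₀ = 3608728.6 m.
Inverse transverse Mercator on WGS84 gives φ = 32.58979970°, λ = -82.82619995°.

lat 32.5898°, lon -82.8262°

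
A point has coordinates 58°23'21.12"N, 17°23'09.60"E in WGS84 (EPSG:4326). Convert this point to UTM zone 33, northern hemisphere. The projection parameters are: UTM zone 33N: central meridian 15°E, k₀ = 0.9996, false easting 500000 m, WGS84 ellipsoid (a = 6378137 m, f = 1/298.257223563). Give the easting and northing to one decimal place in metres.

Zone 33 central meridian λ₀ = 6×33 − 183 = 15°; Δλ = +2.3860°.
Transverse Mercator on WGS84 with k₀ = 0.9996 gives E = 639482.874 m, N = 6474516.255 m.

E 639482.9 m, N 6474516.3 m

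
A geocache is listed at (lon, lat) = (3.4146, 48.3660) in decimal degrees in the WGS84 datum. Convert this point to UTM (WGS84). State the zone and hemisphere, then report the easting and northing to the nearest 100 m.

Longitude 3.4146° lies in the 6° band [0°, 6°), giving zone 31; latitude is north of the equator, so 31N.
Zone 31 central meridian λ₀ = 6×31 − 183 = 3°; Δλ = +0.4146°.
Transverse Mercator on WGS84 with k₀ = 0.9996 gives E = 530707.877 m, N = 5357063.946 m.

Zone 31N: E 530700 m, N 5357100 m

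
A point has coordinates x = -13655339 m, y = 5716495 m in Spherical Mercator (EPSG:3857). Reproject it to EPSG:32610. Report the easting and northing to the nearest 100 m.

E 525900 m, N 5049700 m

Web Mercator inverse (R = 6378137 m) → φ = 45.60010047°, λ = -122.66799734°.
UTM 10N forward: E = 525892.301 m, N = 5049671.071 m.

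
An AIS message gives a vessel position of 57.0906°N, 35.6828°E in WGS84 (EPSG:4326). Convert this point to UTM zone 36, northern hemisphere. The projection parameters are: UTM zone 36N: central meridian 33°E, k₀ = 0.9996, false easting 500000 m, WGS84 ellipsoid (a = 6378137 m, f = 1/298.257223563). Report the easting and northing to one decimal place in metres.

E 662553.8 m, N 6330667.1 m

Zone 36 central meridian λ₀ = 6×36 − 183 = 33°; Δλ = +2.6828°.
Transverse Mercator on WGS84 with k₀ = 0.9996 gives E = 662553.837 m, N = 6330667.084 m.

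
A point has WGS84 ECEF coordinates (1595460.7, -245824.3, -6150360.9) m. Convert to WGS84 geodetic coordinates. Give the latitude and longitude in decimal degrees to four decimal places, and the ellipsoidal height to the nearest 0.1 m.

λ = atan2(Y, X) = -8.75910011°; p = √(X²+Y²) = 1614287.6 m.
Bowring's method on WGS84 (a = 6378137 m, b = 6356752.314 m) gives φ = -75.38750049°, h = 560.020 m.

lat -75.3875°, lon -8.7591°, h 560.0 m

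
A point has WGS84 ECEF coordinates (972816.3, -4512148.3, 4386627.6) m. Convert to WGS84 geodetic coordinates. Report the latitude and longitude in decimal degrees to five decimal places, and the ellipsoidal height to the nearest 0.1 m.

lat 43.73380°, lon -77.83330°, h -202.8 m

λ = atan2(Y, X) = -77.83330017°; p = √(X²+Y²) = 4615826.5 m.
Bowring's method on WGS84 (a = 6378137 m, b = 6356752.314 m) gives φ = 43.73380050°, h = -202.816 m.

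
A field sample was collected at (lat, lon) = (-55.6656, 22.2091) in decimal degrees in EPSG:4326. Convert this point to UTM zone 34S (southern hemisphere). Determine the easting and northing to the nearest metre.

Zone 34 central meridian λ₀ = 6×34 − 183 = 21°; Δλ = +1.2091°.
Transverse Mercator on WGS84 with k₀ = 0.9996 gives E = 576056.697 m, N = 3830474.494 m.

E 576057 m, N 3830474 m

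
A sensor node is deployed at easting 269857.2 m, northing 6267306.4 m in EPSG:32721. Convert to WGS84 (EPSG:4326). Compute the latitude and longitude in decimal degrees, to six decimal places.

lat -33.709300°, lon -59.483400°

Zone 21S: λ₀ = -57°, k₀ = 0.9996, false easting 500000 m, false northing 10000000 m.
Meridian distance M = (N − FN)/k₀ = -3734187.3 m.
Inverse transverse Mercator on WGS84 gives φ = -33.70930038°, λ = -59.48340042°.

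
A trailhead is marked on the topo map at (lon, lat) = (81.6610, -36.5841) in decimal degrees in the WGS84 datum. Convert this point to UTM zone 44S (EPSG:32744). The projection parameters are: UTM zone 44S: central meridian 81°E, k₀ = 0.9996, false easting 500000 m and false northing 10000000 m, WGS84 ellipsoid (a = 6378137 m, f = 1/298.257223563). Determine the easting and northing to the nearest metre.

Zone 44 central meridian λ₀ = 6×44 − 183 = 81°; Δλ = +0.6610°.
Transverse Mercator on WGS84 with k₀ = 0.9996 gives E = 559132.333 m, N = 5951059.853 m.

E 559132 m, N 5951060 m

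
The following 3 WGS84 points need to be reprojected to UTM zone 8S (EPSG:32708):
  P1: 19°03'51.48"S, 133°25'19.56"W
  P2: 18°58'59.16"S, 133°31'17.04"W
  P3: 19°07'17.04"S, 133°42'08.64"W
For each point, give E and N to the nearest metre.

P1: E 666027 m, N 7891311 m; P2: E 655652 m, N 7900389 m; P3: E 636482 m, N 7885234 m

UTM zone 8S: λ₀ = -135°, k₀ = 0.9996.
P1 (-19.0643°, -133.4221°) → (666026.532, 7891311.015) m.
P2 (-18.9831°, -133.5214°) → (655651.908, 7900389.077) m.
P3 (-19.1214°, -133.7024°) → (636482.138, 7885233.502) m.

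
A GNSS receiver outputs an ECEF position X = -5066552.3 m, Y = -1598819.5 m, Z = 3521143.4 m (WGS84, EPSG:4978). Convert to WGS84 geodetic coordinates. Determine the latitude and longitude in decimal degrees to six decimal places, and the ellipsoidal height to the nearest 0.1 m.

lat 33.712300°, lon -162.486200°, h 2157.5 m

λ = atan2(Y, X) = -162.48620028°; p = √(X²+Y²) = 5312831.3 m.
Bowring's method on WGS84 (a = 6378137 m, b = 6356752.314 m) gives φ = 33.71230008°, h = 2157.486 m.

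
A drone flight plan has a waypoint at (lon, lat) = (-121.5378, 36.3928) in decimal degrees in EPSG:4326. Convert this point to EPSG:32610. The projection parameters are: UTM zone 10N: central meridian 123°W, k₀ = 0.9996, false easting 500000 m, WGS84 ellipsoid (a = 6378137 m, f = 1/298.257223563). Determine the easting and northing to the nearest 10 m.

E 631130 m, N 4028510 m

Zone 10 central meridian λ₀ = 6×10 − 183 = -123°; Δλ = +1.4622°.
Transverse Mercator on WGS84 with k₀ = 0.9996 gives E = 631132.235 m, N = 4028510.047 m.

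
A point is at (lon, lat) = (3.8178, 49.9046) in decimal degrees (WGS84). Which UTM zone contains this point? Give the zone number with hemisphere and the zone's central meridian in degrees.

UTM zone = ⌊(λ + 180)/6⌋ + 1; 3.8178° ∈ [0°, 6°) → zone 31.
Hemisphere: N (φ ≥ 0).
Central meridian λ₀ = 6×31 − 183 = 3°.

Zone 31N, central meridian 3°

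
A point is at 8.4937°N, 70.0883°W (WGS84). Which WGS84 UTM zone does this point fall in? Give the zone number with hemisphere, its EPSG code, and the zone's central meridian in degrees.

Zone 19N (EPSG:32619), central meridian -69°

UTM zone = ⌊(λ + 180)/6⌋ + 1; -70.0883° ∈ [-72°, -66°) → zone 19.
Hemisphere: N (φ ≥ 0).
Central meridian λ₀ = 6×19 − 183 = -69°.
EPSG code: 32619.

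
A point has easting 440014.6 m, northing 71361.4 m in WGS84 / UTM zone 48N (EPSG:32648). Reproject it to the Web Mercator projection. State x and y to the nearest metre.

Unproject from UTM 48N (λ₀ = 105°) → φ = 0.64559993°, λ = 104.46090037°.
Web Mercator (R = 6378137 m): x = 11628534.237 m, y = 71869.376 m.

x 11628534 m, y 71869 m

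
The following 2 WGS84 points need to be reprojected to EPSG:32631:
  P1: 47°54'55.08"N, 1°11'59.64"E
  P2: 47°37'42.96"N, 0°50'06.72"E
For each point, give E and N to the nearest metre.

P1: E 365503 m, N 5308455 m; P2: E 337364 m, N 5277292 m

UTM zone 31N: λ₀ = 3°, k₀ = 0.9996.
P1 (47.9153°, 1.1999°) → (365503.205, 5308454.503) m.
P2 (47.6286°, 0.8352°) → (337363.529, 5277292.409) m.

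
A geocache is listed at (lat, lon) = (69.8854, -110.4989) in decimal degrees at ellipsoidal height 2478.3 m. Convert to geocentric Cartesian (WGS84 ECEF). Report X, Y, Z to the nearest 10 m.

WGS84: a = 6378137 m, e² = 0.006694380; N(φ) = a/√(1−e²sin²φ) = 6397044.730 m.
X = (N+h)·cosφ·cosλ = -770693.134 m; Y = (N+h)·cosφ·sinλ = -2061433.071 m; Z = (N(1−e²)+h)·sinφ = 5968982.434 m.

X -770690 m, Y -2061430 m, Z 5968980 m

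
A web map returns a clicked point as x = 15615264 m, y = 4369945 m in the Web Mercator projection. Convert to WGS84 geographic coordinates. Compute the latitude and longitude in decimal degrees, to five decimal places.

R = 6378137 m. λ = x/R = 140.27430317°.
φ = 2·arctan(exp(y/R)) − 90° = 2·arctan(1.98406) − 90° = 36.50219874°.

lat 36.50220°, lon 140.27430°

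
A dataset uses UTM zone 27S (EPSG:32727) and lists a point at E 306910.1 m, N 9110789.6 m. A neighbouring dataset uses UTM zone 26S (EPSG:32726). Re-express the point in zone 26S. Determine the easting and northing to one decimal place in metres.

E 968483.9 m, N 9108770.1 m

UTM 27S → geographic: φ = -8.04070034°, λ = -22.75209989°.
UTM 26S (λ₀ = -27°) forward: E = 968483.937 m, N = 9108770.120 m.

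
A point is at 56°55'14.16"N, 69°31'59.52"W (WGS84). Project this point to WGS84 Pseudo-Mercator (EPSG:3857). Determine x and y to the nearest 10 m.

Web Mercator is spherical with R = a = 6378137 m.
x = R·λ = 6378137 × -1.213583279 = -7740400.417 m.
y = R·ln tan(π/4 + φ/2) = 6378137 × 1.214133106 = 7743907.288 m.

x -7740400 m, y 7743910 m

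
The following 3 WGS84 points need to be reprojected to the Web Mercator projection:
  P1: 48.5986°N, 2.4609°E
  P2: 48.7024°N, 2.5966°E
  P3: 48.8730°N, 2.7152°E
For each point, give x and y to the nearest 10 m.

P1: x 273950 m, y 6207020 m; P2: x 289050 m, y 6224510 m; P3: x 302250 m, y 6253340 m

Web Mercator: x = R·λ, y = R·ln tan(π/4+φ/2), R = 6378137 m.
P1 (48.5986°, 2.4609°) → (273946.135, 6207024.648) m.
P2 (48.7024°, 2.5966°) → (289052.190, 6224514.938) m.
P3 (48.8730°, 2.7152°) → (302254.681, 6253339.561) m.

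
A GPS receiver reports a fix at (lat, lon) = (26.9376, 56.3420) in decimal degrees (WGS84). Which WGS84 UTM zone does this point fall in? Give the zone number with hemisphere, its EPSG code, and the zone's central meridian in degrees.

Zone 40N (EPSG:32640), central meridian 57°

UTM zone = ⌊(λ + 180)/6⌋ + 1; 56.3420° ∈ [54°, 60°) → zone 40.
Hemisphere: N (φ ≥ 0).
Central meridian λ₀ = 6×40 − 183 = 57°.
EPSG code: 32640.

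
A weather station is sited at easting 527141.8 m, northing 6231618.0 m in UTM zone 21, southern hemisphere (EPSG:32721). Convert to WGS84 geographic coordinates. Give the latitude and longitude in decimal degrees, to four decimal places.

lat -34.0558°, lon -56.7059°

Zone 21S: λ₀ = -57°, k₀ = 0.9996, false easting 500000 m, false northing 10000000 m.
Meridian distance M = (N − FN)/k₀ = -3769890.0 m.
Inverse transverse Mercator on WGS84 gives φ = -34.05579992°, λ = -56.70589968°.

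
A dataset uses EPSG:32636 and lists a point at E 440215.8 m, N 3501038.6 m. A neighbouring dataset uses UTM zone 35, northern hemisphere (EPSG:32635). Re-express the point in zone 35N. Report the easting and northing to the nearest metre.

E 1009471 m, N 3513413 m

UTM 36N → geographic: φ = 31.64299978°, λ = 32.36950038°.
UTM 35N (λ₀ = 27°) forward: E = 1009470.649 m, N = 3513412.936 m.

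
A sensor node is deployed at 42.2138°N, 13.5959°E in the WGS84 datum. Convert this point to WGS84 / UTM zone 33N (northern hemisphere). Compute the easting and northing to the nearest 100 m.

E 384100 m, N 4674500 m

Zone 33 central meridian λ₀ = 6×33 − 183 = 15°; Δλ = -1.4041°.
Transverse Mercator on WGS84 with k₀ = 0.9996 gives E = 384104.693 m, N = 4674468.885 m.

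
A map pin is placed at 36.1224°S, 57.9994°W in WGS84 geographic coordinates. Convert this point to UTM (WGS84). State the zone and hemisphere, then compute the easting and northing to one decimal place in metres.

Zone 21S: E 410064.4 m, N 6002013.0 m

Longitude -57.9994° lies in the 6° band [-60°, -54°), giving zone 21; latitude is south of the equator, so 21S.
Zone 21 central meridian λ₀ = 6×21 − 183 = -57°; Δλ = -0.9994°.
Transverse Mercator on WGS84 with k₀ = 0.9996 gives E = 410064.446 m, N = 6002013.039 m.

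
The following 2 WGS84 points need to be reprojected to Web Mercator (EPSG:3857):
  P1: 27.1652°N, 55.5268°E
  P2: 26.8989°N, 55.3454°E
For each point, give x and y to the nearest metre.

P1: x 6181215 m, y 3144127 m; P2: x 6161022 m, y 3110846 m

Web Mercator: x = R·λ, y = R·ln tan(π/4+φ/2), R = 6378137 m.
P1 (27.1652°, 55.5268°) → (6181215.101, 3144126.510) m.
P2 (26.8989°, 55.3454°) → (6161021.746, 3110846.308) m.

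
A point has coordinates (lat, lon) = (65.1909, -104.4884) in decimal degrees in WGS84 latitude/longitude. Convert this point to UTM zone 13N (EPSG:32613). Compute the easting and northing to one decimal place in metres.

E 523952.8 m, N 7229827.4 m

Zone 13 central meridian λ₀ = 6×13 − 183 = -105°; Δλ = +0.5116°.
Transverse Mercator on WGS84 with k₀ = 0.9996 gives E = 523952.834 m, N = 7229827.351 m.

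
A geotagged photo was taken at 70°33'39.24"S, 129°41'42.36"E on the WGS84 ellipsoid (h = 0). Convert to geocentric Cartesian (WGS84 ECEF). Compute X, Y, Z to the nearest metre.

X -1359810 m, Y 1638184 m, Z -5992154 m

WGS84: a = 6378137 m, e² = 0.006694380; N(φ) = a/√(1−e²sin²φ) = 6397206.442 m.
X = (N+h)·cosφ·cosλ = -1359809.732 m; Y = (N+h)·cosφ·sinλ = 1638183.782 m; Z = (N(1−e²)+h)·sinφ = -5992154.469 m.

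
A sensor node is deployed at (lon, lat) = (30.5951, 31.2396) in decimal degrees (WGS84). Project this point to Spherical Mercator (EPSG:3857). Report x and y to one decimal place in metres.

Web Mercator is spherical with R = a = 6378137 m.
x = R·λ = 6378137 × 0.533985230 = 3405830.953 m.
y = R·ln tan(π/4 + φ/2) = 6378137 × 0.574447525 = 3663905.014 m.

x 3405831.0 m, y 3663905.0 m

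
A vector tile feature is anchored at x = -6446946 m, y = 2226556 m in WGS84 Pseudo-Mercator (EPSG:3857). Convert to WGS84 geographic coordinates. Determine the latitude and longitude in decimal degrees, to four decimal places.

R = 6378137 m. λ = x/R = -57.91390128°.
φ = 2·arctan(exp(y/R)) − 90° = 2·arctan(1.41778) − 90° = 19.60720025°.

lat 19.6072°, lon -57.9139°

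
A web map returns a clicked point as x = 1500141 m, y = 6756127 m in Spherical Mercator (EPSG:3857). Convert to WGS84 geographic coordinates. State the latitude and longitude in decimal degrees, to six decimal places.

lat 51.756001°, lon 13.475996°

R = 6378137 m. λ = x/R = 13.47599589°.
φ = 2·arctan(exp(y/R)) − 90° = 2·arctan(2.88425) − 90° = 51.75600113°.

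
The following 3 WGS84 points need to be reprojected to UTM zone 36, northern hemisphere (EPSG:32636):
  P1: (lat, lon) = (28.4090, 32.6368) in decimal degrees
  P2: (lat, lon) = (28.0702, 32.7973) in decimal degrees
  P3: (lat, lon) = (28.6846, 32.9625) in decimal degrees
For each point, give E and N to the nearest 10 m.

UTM zone 36N: λ₀ = 33°, k₀ = 0.9996.
P1 (28.4090°, 32.6368°) → (464424.870, 3142564.394) m.
P2 (28.0702°, 32.7973°) → (480082.932, 3104995.402) m.
P3 (28.6846°, 32.9625°) → (496336.470, 3173043.393) m.

P1: E 464420 m, N 3142560 m; P2: E 480080 m, N 3105000 m; P3: E 496340 m, N 3173040 m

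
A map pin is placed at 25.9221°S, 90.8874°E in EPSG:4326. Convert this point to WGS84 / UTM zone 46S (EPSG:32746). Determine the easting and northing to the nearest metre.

E 288407 m, N 7131237 m

Zone 46 central meridian λ₀ = 6×46 − 183 = 93°; Δλ = -2.1126°.
Transverse Mercator on WGS84 with k₀ = 0.9996 gives E = 288406.844 m, N = 7131237.256 m.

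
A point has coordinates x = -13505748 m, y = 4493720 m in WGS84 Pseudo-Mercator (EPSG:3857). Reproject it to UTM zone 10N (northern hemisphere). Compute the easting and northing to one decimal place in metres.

E 648345.3 m, N 4139544.0 m

Web Mercator inverse (R = 6378137 m) → φ = 37.39079884°, λ = -121.32419852°.
UTM 10N forward: E = 648345.265 m, N = 4139543.979 m.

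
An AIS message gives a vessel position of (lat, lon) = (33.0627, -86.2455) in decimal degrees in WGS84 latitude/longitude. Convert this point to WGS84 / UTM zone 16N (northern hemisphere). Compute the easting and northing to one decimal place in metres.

Zone 16 central meridian λ₀ = 6×16 − 183 = -87°; Δλ = +0.7545°.
Transverse Mercator on WGS84 with k₀ = 0.9996 gives E = 570433.182 m, N = 3658490.918 m.

E 570433.2 m, N 3658490.9 m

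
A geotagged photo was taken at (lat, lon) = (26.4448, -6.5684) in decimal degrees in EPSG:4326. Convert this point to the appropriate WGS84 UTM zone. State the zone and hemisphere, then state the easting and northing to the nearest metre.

Longitude -6.5684° lies in the 6° band [-12°, -6°), giving zone 29; latitude is north of the equator, so 29N.
Zone 29 central meridian λ₀ = 6×29 − 183 = -9°; Δλ = +2.4316°.
Transverse Mercator on WGS84 with k₀ = 0.9996 gives E = 742469.348 m, N = 2927236.362 m.

Zone 29N: E 742469 m, N 2927236 m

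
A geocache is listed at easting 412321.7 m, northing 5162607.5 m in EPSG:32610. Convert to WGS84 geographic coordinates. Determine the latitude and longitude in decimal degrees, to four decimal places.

Zone 10N: λ₀ = -123°, k₀ = 0.9996, false easting 500000 m.
Meridian distance M = (N − FN)/k₀ = 5164673.4 m.
Inverse transverse Mercator on WGS84 gives φ = 46.61130034°, λ = -124.14500065°.

lat 46.6113°, lon -124.1450°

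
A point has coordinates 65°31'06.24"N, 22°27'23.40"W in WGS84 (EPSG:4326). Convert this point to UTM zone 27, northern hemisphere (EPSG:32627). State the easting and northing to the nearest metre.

Zone 27 central meridian λ₀ = 6×27 − 183 = -21°; Δλ = -1.4565°.
Transverse Mercator on WGS84 with k₀ = 0.9996 gives E = 432654.991 m, N = 7267010.322 m.

E 432655 m, N 7267010 m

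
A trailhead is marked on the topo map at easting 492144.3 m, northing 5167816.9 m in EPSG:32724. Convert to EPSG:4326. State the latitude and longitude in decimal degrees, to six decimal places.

Zone 24S: λ₀ = -39°, k₀ = 0.9996, false easting 500000 m, false northing 10000000 m.
Meridian distance M = (N − FN)/k₀ = -4834116.7 m.
Inverse transverse Mercator on WGS84 gives φ = -43.64260032°, λ = -39.09740023°.

lat -43.642600°, lon -39.097400°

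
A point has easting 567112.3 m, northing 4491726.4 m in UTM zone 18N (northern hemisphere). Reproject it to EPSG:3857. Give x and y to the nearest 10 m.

x -8260700 m, y 4949650 m

Unproject from UTM 18N (λ₀ = -75°) → φ = 40.57359980°, λ = -74.20710035°.
Web Mercator (R = 6378137 m): x = -8260696.624 m, y = 4949649.722 m.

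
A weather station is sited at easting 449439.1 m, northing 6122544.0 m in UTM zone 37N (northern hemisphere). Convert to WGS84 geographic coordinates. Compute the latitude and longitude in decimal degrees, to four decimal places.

lat 55.2468°, lon 38.2047°

Zone 37N: λ₀ = 39°, k₀ = 0.9996, false easting 500000 m.
Meridian distance M = (N − FN)/k₀ = 6124994.0 m.
Inverse transverse Mercator on WGS84 gives φ = 55.24680038°, λ = 38.20469935°.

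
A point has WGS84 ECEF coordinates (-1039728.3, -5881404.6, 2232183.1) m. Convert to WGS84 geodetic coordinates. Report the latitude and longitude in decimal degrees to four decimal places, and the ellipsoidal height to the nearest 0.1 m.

lat 20.6191°, lon -100.0253°, h 591.2 m

λ = atan2(Y, X) = -100.02529989°; p = √(X²+Y²) = 5972600.4 m.
Bowring's method on WGS84 (a = 6378137 m, b = 6356752.314 m) gives φ = 20.61910009°, h = 591.224 m.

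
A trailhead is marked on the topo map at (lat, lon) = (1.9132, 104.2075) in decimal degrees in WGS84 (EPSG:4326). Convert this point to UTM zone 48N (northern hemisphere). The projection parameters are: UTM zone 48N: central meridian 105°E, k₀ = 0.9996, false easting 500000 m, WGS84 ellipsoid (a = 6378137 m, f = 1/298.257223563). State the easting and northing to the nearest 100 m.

E 411900 m, N 211500 m

Zone 48 central meridian λ₀ = 6×48 − 183 = 105°; Δλ = -0.7925°.
Transverse Mercator on WGS84 with k₀ = 0.9996 gives E = 411860.599 m, N = 211487.225 m.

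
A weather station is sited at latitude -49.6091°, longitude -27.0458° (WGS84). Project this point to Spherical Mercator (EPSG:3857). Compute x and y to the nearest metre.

Web Mercator is spherical with R = a = 6378137 m.
x = R·λ = 6378137 × -0.472038259 = -3010724.684 m.
y = R·ln tan(π/4 + φ/2) = 6378137 × -1.000112111 = -6378852.057 m.

x -3010725 m, y -6378852 m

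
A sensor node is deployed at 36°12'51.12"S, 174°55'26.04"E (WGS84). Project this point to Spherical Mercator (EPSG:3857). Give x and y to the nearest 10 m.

x 19472440 m, y -4330140 m

Web Mercator is spherical with R = a = 6378137 m.
x = R·λ = 6378137 × 3.052997995 = 19472439.476 m.
y = R·ln tan(π/4 + φ/2) = 6378137 × -0.678902810 = -4330135.131 m.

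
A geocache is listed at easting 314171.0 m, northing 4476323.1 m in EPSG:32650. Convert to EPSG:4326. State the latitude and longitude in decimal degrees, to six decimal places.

lat 40.416800°, lon 114.809699°

Zone 50N: λ₀ = 117°, k₀ = 0.9996, false easting 500000 m.
Meridian distance M = (N − FN)/k₀ = 4478114.3 m.
Inverse transverse Mercator on WGS84 gives φ = 40.41680007°, λ = 114.80969947°.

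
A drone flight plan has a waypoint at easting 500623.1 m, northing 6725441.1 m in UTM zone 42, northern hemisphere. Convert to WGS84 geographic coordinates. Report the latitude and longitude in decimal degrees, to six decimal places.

Zone 42N: λ₀ = 69°, k₀ = 0.9996, false easting 500000 m.
Meridian distance M = (N − FN)/k₀ = 6728132.4 m.
Inverse transverse Mercator on WGS84 gives φ = 60.66469995°, λ = 69.01140060°.

lat 60.664700°, lon 69.011401°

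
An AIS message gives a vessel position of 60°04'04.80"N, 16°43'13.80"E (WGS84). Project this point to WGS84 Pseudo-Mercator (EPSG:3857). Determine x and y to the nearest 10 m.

Web Mercator is spherical with R = a = 6378137 m.
x = R·λ = 6378137 × 0.291827778 = 1861317.546 m.
y = R·ln tan(π/4 + φ/2) = 6378137 × 1.319333988 = 8414892.926 m.

x 1861320 m, y 8414890 m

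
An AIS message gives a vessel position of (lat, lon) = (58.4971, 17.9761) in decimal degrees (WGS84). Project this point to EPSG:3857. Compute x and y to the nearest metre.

Web Mercator is spherical with R = a = 6378137 m.
x = R·λ = 6378137 × 0.313742132 = 2001090.298 m.
y = R·ln tan(π/4 + φ/2) = 6378137 × 1.265647913 = 8072475.786 m.

x 2001090 m, y 8072476 m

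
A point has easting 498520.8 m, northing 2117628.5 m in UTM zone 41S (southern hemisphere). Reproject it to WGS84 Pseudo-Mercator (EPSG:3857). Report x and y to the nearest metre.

Unproject from UTM 41S (λ₀ = 63°) → φ = -71.04459996°, λ = 62.95919941°.
Web Mercator (R = 6378137 m): x = 7008586.019 m, y = -11417539.210 m.

x 7008586 m, y -11417539 m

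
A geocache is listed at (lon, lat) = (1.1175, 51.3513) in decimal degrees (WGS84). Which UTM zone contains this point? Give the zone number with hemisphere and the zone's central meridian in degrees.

Zone 31N, central meridian 3°

UTM zone = ⌊(λ + 180)/6⌋ + 1; 1.1175° ∈ [0°, 6°) → zone 31.
Hemisphere: N (φ ≥ 0).
Central meridian λ₀ = 6×31 − 183 = 3°.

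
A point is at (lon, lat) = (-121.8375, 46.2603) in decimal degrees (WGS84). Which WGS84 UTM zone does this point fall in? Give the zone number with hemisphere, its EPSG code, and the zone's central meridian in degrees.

Zone 10N (EPSG:32610), central meridian -123°

UTM zone = ⌊(λ + 180)/6⌋ + 1; -121.8375° ∈ [-126°, -120°) → zone 10.
Hemisphere: N (φ ≥ 0).
Central meridian λ₀ = 6×10 − 183 = -123°.
EPSG code: 32610.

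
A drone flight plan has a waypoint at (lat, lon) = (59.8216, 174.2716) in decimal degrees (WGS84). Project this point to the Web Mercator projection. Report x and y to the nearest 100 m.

x 19399800 m, y 8360100 m

Web Mercator is spherical with R = a = 6378137 m.
x = R·λ = 6378137 × 3.041613213 = 19399825.772 m.
y = R·ln tan(π/4 + φ/2) = 6378137 × 1.310747284 = 8360125.751 m.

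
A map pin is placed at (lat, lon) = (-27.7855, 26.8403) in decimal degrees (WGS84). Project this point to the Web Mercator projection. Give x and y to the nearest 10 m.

x 2987850 m, y -3221960 m

Web Mercator is spherical with R = a = 6378137 m.
x = R·λ = 6378137 × 0.468451607 = 2987848.529 m.
y = R·ln tan(π/4 + φ/2) = 6378137 × -0.505156453 = -3221957.065 m.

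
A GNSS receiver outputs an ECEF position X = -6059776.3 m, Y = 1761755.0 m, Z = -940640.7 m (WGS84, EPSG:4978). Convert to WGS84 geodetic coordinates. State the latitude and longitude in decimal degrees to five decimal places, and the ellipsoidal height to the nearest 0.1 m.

lat -8.53410°, lon 163.78930°, h 2727.8 m

λ = atan2(Y, X) = 163.78930010°; p = √(X²+Y²) = 6310679.0 m.
Bowring's method on WGS84 (a = 6378137 m, b = 6356752.314 m) gives φ = -8.53410038°, h = 2727.752 m.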